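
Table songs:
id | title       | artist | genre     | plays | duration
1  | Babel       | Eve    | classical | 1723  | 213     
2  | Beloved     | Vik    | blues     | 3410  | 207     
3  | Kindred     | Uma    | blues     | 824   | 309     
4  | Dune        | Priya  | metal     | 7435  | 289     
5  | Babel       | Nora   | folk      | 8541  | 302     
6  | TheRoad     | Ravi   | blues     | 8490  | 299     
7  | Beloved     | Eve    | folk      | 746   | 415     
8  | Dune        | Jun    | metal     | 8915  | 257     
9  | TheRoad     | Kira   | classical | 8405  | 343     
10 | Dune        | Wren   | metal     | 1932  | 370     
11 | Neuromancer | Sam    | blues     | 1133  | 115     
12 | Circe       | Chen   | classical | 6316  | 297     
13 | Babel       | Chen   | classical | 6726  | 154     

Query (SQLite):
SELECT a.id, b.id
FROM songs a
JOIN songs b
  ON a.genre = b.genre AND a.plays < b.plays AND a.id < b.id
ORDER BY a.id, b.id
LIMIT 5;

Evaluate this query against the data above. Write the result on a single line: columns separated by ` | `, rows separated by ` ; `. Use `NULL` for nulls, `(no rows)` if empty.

1 | 9 ; 1 | 12 ; 1 | 13 ; 2 | 6 ; 3 | 6

Pairs (a,b) with same genre, a.plays < b.plays, a.id < b.id.
genre groups: blues:{2,3,6,11} classical:{1,9,12,13} folk:{5,7} metal:{4,8,10}
Ordered by (a.id, b.id); first 5.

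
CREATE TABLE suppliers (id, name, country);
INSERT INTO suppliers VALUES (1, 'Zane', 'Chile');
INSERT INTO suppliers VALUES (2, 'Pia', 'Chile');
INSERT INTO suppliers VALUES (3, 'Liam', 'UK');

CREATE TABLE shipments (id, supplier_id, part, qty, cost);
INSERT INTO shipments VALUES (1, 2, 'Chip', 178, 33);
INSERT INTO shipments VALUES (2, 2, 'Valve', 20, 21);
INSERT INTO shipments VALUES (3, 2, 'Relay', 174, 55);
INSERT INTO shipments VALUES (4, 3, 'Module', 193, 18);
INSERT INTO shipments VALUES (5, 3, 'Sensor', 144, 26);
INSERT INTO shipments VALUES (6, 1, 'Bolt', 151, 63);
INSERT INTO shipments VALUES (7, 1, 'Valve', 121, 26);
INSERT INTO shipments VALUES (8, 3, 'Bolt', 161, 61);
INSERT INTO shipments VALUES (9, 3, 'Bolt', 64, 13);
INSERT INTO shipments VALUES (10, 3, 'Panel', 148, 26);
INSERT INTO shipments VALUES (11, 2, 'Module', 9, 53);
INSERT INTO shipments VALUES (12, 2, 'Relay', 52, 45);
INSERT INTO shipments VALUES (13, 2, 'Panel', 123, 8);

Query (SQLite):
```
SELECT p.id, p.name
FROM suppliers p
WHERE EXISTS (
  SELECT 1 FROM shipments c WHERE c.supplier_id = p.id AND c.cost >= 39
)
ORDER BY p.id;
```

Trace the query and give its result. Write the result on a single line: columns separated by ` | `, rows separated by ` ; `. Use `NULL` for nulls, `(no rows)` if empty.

1 | Zane ; 2 | Pia ; 3 | Liam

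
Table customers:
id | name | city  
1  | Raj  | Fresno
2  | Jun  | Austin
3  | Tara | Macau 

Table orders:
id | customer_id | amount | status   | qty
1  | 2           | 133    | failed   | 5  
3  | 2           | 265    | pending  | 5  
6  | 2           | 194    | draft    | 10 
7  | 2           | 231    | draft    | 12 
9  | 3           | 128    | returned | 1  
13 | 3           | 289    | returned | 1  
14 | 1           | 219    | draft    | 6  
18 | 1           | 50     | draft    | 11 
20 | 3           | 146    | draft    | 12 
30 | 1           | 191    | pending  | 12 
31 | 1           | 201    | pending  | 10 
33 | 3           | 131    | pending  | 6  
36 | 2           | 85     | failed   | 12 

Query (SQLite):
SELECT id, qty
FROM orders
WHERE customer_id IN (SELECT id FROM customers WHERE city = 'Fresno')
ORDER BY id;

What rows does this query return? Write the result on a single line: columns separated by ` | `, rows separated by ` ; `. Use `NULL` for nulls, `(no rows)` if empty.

Inner query: customers.id where city = 'Fresno'.
Outer: keep orders rows whose customer_id is in that set.
Inner query → {1}

14 | 6 ; 18 | 11 ; 30 | 12 ; 31 | 10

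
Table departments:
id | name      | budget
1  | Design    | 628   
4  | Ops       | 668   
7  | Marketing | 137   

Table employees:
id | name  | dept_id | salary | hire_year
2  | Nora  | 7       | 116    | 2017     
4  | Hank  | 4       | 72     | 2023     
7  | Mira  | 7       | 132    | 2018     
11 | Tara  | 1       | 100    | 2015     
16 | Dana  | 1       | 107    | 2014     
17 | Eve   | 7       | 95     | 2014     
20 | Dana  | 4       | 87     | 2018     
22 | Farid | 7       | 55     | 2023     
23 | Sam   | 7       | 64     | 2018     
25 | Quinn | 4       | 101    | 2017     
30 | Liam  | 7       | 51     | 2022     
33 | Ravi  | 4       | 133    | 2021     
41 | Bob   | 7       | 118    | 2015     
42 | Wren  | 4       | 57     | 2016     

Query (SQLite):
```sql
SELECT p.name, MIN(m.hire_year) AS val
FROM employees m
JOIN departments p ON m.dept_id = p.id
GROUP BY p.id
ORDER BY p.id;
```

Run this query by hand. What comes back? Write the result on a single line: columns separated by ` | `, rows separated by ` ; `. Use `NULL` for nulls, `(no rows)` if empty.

Join each employees row to its departments via dept_id.
Group joined rows by departments.id; compute MIN(m.hire_year) per group.
  1: ids {11, 16} → MIN(m.hire_year)=2014
  4: ids {4, 20, 25, 33, 42} → MIN(m.hire_year)=2016
  7: ids {2, 7, 17, 22, 23, 30, 41} → MIN(m.hire_year)=2014

Design | 2014 ; Ops | 2016 ; Marketing | 2014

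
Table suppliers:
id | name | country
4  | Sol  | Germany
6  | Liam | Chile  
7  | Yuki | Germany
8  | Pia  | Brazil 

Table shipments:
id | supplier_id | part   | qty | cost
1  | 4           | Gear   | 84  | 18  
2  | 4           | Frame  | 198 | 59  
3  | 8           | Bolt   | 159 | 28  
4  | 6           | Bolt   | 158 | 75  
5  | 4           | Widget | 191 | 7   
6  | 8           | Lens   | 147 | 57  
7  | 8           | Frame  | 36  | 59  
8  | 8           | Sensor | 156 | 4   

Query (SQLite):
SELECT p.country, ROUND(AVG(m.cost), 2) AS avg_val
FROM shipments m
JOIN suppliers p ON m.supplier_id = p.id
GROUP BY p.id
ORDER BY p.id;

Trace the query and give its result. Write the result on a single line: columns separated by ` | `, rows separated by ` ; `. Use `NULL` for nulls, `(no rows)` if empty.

Join each shipments row to its suppliers via supplier_id.
Group joined rows by suppliers.id; compute ROUND(AVG(m.cost), 2) per group.
  4: ids {1, 2, 5} → ROUND(AVG(m.cost), 2)=28
  6: ids {4} → ROUND(AVG(m.cost), 2)=75
  8: ids {3, 6, 7, 8} → ROUND(AVG(m.cost), 2)=37

Germany | 28 ; Chile | 75 ; Brazil | 37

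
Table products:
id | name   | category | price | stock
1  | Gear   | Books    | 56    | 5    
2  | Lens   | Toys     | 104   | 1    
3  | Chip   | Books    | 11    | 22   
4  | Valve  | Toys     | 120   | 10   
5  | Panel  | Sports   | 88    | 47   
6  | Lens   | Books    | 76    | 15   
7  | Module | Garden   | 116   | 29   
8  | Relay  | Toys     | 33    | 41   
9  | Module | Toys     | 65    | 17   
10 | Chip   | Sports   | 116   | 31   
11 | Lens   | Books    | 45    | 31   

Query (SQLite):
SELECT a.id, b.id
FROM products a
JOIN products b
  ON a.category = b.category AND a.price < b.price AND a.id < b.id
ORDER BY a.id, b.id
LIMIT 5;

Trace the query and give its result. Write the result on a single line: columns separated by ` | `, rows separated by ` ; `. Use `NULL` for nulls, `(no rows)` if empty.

1 | 6 ; 2 | 4 ; 3 | 6 ; 3 | 11 ; 5 | 10

Pairs (a,b) with same category, a.price < b.price, a.id < b.id.
category groups: Books:{1,3,6,11} Garden:{7} Sports:{5,10} Toys:{2,4,8,9}
Ordered by (a.id, b.id); first 5.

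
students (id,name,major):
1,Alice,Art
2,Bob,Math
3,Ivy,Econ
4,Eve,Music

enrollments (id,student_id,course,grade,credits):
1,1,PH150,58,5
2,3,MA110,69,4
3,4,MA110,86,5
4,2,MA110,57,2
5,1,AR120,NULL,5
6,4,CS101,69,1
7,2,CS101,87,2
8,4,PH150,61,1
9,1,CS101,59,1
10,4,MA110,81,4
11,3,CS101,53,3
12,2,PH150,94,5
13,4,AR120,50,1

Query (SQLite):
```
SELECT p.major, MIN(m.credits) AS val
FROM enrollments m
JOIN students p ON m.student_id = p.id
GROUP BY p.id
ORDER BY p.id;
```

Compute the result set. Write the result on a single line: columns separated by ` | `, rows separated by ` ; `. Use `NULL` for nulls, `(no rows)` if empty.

Join each enrollments row to its students via student_id.
Group joined rows by students.id; compute MIN(m.credits) per group.
  1: ids {1, 5, 9} → MIN(m.credits)=1
  2: ids {4, 7, 12} → MIN(m.credits)=2
  3: ids {2, 11} → MIN(m.credits)=3
  4: ids {3, 6, 8, 10, 13} → MIN(m.credits)=1

Art | 1 ; Math | 2 ; Econ | 3 ; Music | 1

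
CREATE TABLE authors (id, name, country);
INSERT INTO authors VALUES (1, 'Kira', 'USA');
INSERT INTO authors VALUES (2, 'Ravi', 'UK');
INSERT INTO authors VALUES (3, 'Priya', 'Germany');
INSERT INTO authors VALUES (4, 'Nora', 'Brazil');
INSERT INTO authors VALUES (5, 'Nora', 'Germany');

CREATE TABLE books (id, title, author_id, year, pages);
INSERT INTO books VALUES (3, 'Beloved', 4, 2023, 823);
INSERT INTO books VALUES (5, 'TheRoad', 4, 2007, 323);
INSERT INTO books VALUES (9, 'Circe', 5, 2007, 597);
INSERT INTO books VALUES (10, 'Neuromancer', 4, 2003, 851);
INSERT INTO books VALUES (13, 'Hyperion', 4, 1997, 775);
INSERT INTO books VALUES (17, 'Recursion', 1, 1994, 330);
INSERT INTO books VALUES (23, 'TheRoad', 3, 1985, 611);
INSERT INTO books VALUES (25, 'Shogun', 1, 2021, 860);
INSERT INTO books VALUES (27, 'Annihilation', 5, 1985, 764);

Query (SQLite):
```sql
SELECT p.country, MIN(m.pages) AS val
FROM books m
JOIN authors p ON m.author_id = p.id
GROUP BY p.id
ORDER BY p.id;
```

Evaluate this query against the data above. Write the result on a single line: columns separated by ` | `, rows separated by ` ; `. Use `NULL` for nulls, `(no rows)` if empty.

USA | 330 ; Germany | 611 ; Brazil | 323 ; Germany | 597

Join each books row to its authors via author_id.
Group joined rows by authors.id; compute MIN(m.pages) per group.
  1: ids {17, 25} → MIN(m.pages)=330
  3: ids {23} → MIN(m.pages)=611
  4: ids {3, 5, 10, 13} → MIN(m.pages)=323
  5: ids {9, 27} → MIN(m.pages)=597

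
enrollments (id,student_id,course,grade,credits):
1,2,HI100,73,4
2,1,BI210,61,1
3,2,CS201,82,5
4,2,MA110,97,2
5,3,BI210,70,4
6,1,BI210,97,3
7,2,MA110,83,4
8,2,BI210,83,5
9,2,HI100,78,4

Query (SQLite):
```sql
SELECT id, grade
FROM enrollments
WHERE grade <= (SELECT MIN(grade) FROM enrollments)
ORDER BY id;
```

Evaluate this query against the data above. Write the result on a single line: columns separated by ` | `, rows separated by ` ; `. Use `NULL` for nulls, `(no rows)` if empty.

2 | 61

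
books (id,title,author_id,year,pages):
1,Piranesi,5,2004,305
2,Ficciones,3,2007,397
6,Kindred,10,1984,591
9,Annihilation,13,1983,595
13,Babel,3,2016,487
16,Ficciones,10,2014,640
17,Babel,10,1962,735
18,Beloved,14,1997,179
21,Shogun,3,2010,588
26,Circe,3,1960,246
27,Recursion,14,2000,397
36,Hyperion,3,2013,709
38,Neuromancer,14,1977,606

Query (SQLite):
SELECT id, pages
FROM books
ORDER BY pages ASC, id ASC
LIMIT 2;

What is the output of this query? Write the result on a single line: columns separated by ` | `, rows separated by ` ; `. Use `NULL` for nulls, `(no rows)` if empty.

18 | 179 ; 26 | 246

Sort by pages asc, tiebreak id asc: (179, id=18), (246, id=26), (305, id=1), (397, id=2), (397, id=27) …. Take first 2.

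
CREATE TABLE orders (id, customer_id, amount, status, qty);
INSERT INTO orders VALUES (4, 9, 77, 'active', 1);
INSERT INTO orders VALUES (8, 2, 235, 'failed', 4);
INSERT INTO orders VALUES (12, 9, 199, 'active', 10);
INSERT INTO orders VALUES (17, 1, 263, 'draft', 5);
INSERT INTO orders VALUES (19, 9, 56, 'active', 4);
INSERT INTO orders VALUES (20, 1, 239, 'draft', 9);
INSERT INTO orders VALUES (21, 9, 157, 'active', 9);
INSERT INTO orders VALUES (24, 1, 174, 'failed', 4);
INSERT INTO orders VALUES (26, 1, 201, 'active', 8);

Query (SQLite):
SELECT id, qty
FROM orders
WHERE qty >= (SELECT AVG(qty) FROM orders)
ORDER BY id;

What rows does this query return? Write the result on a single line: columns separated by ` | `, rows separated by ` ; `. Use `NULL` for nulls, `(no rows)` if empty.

Scalar subquery: AVG(qty) over all orders rows = 6.0.
Keep rows where qty >= that value.

12 | 10 ; 20 | 9 ; 21 | 9 ; 26 | 8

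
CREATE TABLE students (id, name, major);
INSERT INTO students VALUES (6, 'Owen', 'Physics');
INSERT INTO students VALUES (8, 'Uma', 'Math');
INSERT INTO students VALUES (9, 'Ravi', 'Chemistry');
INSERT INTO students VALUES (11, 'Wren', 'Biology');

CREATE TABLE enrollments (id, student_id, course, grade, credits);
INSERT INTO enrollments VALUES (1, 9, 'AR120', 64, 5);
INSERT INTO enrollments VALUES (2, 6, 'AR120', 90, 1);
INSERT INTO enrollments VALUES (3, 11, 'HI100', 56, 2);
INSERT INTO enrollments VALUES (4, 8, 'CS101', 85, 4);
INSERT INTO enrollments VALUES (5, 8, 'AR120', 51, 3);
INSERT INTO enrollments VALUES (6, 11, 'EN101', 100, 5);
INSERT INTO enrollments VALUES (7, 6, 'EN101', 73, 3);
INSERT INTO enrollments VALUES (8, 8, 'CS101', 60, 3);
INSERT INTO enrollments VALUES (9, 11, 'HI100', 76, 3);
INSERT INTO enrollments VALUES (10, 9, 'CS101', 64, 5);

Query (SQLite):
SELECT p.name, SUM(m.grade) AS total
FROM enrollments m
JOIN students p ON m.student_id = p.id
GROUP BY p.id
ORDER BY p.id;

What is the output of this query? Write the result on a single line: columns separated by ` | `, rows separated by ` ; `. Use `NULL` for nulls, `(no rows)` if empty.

Join each enrollments row to its students via student_id.
Group joined rows by students.id; compute SUM(m.grade) per group.
  6: ids {2, 7} → SUM(m.grade)=163
  8: ids {4, 5, 8} → SUM(m.grade)=196
  9: ids {1, 10} → SUM(m.grade)=128
  11: ids {3, 6, 9} → SUM(m.grade)=232

Owen | 163 ; Uma | 196 ; Ravi | 128 ; Wren | 232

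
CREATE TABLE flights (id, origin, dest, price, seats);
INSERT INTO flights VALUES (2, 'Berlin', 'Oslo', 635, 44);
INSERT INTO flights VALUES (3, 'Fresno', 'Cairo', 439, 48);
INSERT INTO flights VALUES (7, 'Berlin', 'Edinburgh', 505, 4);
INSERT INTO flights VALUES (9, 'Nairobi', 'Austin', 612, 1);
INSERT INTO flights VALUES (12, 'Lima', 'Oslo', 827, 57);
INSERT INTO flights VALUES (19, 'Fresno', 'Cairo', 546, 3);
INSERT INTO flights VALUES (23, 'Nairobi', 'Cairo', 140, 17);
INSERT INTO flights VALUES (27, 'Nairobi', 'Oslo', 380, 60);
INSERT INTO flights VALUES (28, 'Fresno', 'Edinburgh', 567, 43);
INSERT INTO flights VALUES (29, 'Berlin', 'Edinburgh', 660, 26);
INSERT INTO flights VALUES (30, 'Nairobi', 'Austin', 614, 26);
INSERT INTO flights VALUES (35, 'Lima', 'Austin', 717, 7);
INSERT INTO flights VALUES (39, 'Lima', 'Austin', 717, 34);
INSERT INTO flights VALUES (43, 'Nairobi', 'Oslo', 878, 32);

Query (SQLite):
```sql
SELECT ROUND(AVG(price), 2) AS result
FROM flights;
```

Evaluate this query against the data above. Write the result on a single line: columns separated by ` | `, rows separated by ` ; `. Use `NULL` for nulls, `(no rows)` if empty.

All price values: [635, 439, 505, 612, 827, 546, 140, 380, 567, 660, 614, 717, 717, 878].
AVG = 8237 / 14 (rounded to 2 dp).

588.36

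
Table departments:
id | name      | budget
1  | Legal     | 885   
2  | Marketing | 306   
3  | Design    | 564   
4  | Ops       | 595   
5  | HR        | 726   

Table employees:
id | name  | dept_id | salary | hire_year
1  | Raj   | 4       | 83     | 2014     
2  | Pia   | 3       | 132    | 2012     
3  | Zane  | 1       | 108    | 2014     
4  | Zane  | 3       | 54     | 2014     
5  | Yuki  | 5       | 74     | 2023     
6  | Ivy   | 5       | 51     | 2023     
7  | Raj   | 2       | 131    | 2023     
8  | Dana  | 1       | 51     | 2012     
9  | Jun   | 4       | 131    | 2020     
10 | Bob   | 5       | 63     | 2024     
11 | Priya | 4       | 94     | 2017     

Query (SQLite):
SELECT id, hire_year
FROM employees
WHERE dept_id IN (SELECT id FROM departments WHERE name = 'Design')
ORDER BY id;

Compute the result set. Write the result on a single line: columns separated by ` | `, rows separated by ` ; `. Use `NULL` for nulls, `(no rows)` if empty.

2 | 2012 ; 4 | 2014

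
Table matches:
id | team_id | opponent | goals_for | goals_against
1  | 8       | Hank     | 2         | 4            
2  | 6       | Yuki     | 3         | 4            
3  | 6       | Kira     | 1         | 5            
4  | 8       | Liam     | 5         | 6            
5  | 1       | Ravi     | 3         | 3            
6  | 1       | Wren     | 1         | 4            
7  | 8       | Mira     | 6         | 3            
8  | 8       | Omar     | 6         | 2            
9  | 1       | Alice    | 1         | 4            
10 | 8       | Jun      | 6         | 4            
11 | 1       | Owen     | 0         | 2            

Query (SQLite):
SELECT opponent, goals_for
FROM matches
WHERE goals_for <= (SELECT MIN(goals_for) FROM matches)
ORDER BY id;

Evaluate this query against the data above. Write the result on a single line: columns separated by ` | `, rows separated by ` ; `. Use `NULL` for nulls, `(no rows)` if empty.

Scalar subquery: MIN(goals_for) over all matches rows = 0.
Keep rows where goals_for <= that value.

Owen | 0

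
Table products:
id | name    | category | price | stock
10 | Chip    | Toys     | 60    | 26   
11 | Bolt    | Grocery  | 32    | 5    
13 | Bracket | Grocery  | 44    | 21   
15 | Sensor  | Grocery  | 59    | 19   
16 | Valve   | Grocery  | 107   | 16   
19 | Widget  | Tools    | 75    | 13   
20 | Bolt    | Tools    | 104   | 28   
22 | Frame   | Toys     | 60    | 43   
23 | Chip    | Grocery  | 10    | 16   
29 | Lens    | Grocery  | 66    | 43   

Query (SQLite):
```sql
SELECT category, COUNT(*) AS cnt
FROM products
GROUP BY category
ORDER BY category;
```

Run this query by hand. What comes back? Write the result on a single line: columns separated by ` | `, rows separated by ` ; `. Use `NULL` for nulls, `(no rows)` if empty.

Grocery | 6 ; Tools | 2 ; Toys | 2

Partition products by category; compute COUNT(*) within each group.
  Grocery: ids {11, 13, 15, 16, 23, 29} → COUNT(*)=6
  Tools: ids {19, 20} → COUNT(*)=2
  Toys: ids {10, 22} → COUNT(*)=2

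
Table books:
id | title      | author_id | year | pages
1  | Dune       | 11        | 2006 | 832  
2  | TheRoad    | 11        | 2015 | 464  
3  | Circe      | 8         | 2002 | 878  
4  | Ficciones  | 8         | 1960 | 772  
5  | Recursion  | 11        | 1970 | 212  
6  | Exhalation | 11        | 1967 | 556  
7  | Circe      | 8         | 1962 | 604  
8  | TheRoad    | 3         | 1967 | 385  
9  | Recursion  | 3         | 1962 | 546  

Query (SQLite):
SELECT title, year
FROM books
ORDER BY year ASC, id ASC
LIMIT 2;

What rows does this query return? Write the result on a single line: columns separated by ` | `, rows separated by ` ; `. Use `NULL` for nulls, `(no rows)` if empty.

Sort by year asc, tiebreak id asc: (1960, id=4), (1962, id=7), (1962, id=9), (1967, id=6), (1967, id=8) …. Take first 2.

Ficciones | 1960 ; Circe | 1962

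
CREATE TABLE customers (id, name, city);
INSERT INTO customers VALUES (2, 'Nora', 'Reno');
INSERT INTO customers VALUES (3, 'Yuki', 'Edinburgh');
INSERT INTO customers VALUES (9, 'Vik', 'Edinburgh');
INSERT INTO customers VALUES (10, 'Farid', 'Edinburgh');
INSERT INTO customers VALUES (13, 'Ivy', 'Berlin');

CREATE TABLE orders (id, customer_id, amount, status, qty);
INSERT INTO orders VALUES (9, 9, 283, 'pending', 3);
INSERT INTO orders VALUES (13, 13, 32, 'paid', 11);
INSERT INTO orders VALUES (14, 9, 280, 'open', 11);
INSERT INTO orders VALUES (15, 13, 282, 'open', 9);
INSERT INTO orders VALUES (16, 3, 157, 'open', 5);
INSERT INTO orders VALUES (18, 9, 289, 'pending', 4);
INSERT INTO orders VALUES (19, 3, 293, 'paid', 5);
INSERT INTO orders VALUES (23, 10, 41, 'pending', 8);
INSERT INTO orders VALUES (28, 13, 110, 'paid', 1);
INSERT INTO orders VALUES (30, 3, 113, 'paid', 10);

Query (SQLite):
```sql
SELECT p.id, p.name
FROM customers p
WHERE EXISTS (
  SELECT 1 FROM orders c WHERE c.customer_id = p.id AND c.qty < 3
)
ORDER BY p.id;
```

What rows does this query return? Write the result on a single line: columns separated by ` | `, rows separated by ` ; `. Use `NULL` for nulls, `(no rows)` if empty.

For each customers row, check whether any orders with matching customer_id has qty < 3.
Keep rows where that is true.

13 | Ivy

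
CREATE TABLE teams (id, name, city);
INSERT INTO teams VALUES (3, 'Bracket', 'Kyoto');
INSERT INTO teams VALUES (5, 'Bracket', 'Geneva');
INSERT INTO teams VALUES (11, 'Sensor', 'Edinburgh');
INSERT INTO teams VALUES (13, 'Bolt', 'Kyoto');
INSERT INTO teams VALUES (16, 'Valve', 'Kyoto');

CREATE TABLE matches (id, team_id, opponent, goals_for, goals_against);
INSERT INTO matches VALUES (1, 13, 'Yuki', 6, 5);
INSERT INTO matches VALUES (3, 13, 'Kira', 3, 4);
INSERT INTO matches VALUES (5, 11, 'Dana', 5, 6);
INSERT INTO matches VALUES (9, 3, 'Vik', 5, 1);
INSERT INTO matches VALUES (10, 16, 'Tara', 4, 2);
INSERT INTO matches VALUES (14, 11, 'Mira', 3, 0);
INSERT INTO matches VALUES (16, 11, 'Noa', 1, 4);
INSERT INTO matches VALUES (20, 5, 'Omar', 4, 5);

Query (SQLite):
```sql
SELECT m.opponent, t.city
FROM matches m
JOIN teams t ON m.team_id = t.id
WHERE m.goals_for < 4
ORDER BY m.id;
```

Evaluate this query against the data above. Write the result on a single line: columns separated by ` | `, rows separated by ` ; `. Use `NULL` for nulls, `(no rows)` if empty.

Each matches row matches the teams row where team_id = teams.id.
Then keep rows with m.goals_for < 4.

Kira | Kyoto ; Mira | Edinburgh ; Noa | Edinburgh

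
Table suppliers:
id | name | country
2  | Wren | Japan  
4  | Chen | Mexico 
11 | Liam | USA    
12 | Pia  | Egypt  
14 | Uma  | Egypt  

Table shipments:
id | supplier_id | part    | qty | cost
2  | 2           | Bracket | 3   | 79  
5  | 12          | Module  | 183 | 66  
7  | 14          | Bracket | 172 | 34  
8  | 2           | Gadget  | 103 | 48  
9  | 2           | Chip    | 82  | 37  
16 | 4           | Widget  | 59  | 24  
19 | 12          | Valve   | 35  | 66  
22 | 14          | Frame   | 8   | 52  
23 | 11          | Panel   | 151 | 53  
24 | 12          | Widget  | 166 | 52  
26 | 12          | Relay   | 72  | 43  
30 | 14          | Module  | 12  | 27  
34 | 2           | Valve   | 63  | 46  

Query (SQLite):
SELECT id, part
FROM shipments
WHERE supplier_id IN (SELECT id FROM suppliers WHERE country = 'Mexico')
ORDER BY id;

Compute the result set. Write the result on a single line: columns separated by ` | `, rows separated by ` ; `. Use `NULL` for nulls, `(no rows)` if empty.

16 | Widget

Inner query: suppliers.id where country = 'Mexico'.
Outer: keep shipments rows whose supplier_id is in that set.
Inner query → {4}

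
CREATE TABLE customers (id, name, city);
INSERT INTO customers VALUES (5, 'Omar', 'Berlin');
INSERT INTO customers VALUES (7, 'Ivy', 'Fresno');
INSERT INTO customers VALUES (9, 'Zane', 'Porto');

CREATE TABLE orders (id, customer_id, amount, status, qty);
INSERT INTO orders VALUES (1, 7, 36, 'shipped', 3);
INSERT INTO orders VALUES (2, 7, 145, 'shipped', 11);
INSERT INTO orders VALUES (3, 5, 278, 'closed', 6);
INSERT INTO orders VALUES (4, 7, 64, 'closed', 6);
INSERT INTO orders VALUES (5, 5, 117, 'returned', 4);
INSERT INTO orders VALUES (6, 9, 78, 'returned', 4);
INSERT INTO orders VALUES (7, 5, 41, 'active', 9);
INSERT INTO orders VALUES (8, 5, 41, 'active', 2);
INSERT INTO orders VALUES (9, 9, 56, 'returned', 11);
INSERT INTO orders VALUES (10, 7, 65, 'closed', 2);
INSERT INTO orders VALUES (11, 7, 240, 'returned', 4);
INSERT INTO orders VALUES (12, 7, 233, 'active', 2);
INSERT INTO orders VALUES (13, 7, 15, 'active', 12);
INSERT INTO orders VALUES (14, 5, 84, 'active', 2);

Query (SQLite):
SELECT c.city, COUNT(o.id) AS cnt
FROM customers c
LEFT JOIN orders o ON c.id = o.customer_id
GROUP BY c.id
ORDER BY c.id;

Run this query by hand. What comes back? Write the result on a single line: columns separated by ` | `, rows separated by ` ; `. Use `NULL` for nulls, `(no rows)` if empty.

Berlin | 5 ; Fresno | 7 ; Porto | 2

LEFT JOIN keeps every customers row; unmatched ones get NULL for orders columns.
Group by customers.id and compute COUNT(o.id). COUNT(col) of an all-NULL group is 0.
  5: ids {3, 5, 7, 8, 14} → COUNT(o.id)=5
  7: ids {1, 2, 4, 10, 11, 12, 13} → COUNT(o.id)=7
  9: ids {6, 9} → COUNT(o.id)=2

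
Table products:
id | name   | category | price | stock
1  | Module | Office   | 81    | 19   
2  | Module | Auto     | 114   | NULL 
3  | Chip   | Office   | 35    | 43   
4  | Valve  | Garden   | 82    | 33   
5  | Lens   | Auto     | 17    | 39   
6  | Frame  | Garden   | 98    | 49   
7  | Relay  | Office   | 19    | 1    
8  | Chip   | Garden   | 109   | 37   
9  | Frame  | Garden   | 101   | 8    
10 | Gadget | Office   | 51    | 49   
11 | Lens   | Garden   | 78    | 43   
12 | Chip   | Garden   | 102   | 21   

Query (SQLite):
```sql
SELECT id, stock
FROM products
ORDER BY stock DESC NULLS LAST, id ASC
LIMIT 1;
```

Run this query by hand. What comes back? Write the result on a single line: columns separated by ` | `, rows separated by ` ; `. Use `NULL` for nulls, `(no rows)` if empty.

6 | 49

Sort by stock desc, tiebreak id asc: (49, id=6), (49, id=10), (43, id=3), (43, id=11) …. Take first 1.
NULLS LAST: NULL stock rows go after all non-NULL rows (among themselves ordered by id asc).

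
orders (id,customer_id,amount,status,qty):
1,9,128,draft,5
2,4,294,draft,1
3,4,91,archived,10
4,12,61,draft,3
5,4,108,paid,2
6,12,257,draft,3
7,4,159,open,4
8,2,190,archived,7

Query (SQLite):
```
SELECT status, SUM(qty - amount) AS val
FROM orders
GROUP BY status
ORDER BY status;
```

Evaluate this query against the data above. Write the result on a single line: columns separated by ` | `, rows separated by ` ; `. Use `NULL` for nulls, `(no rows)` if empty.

archived | -264 ; draft | -728 ; open | -155 ; paid | -106

For each row compute qty - amount.
Group by status; take SUM of the expression per group.
  archived: ids {3, 8} → SUM(qty - amount)=-264
  draft: ids {1, 2, 4, 6} → SUM(qty - amount)=-728
  open: ids {7} → SUM(qty - amount)=-155
  paid: ids {5} → SUM(qty - amount)=-106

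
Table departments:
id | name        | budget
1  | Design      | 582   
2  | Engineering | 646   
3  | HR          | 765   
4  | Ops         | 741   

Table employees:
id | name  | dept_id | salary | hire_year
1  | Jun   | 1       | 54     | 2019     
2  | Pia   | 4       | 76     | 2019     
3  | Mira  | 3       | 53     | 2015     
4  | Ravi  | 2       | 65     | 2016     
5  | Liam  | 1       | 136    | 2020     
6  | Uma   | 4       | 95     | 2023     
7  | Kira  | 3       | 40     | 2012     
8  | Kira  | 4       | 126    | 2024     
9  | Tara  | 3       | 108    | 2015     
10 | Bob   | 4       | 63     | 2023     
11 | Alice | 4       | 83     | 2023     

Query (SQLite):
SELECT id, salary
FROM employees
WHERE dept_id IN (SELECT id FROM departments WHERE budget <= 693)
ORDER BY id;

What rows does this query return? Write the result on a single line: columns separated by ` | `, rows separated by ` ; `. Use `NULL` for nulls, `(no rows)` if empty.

1 | 54 ; 4 | 65 ; 5 | 136

Inner query: departments.id where budget <= 693.
Outer: keep employees rows whose dept_id is in that set.
Inner query → {1, 2}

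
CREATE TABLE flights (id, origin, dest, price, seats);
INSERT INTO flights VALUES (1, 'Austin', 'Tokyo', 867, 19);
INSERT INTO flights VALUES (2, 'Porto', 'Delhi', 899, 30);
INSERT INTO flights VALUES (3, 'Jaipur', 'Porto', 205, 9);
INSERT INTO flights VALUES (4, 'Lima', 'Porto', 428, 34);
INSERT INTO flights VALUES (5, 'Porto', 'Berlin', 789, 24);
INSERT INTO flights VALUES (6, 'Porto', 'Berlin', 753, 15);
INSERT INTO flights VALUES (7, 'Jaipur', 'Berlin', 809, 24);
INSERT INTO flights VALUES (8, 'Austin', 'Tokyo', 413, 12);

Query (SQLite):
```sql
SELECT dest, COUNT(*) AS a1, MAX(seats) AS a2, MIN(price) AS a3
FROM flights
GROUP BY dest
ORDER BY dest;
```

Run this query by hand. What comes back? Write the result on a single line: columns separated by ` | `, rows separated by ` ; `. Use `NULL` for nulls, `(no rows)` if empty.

Group flights by dest.
Per group compute: COUNT(*), MAX(seats), MIN(price).
  Berlin: ids {5, 6, 7} → COUNT(*)=3, MAX(seats)=24, MIN(price)=753
  Delhi: ids {2} → COUNT(*)=1, MAX(seats)=30, MIN(price)=899
  Porto: ids {3, 4} → COUNT(*)=2, MAX(seats)=34, MIN(price)=205
  Tokyo: ids {1, 8} → COUNT(*)=2, MAX(seats)=19, MIN(price)=413

Berlin | 3 | 24 | 753 ; Delhi | 1 | 30 | 899 ; Porto | 2 | 34 | 205 ; Tokyo | 2 | 19 | 413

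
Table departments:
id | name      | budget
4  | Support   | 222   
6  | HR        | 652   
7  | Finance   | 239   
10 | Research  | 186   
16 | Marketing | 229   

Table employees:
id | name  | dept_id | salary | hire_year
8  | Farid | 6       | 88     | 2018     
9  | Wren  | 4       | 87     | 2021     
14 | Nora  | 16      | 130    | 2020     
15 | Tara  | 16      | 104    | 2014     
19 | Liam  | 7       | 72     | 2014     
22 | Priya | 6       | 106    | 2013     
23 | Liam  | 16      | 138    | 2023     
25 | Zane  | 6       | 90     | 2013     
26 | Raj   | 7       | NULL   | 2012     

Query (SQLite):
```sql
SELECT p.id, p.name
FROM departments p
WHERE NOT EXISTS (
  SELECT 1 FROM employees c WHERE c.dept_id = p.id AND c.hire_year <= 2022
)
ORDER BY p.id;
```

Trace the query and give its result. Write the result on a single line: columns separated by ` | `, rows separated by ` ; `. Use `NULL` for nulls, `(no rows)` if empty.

For each departments row, check whether any employees with matching dept_id has hire_year <= 2022.
Keep rows where that is false.

10 | Research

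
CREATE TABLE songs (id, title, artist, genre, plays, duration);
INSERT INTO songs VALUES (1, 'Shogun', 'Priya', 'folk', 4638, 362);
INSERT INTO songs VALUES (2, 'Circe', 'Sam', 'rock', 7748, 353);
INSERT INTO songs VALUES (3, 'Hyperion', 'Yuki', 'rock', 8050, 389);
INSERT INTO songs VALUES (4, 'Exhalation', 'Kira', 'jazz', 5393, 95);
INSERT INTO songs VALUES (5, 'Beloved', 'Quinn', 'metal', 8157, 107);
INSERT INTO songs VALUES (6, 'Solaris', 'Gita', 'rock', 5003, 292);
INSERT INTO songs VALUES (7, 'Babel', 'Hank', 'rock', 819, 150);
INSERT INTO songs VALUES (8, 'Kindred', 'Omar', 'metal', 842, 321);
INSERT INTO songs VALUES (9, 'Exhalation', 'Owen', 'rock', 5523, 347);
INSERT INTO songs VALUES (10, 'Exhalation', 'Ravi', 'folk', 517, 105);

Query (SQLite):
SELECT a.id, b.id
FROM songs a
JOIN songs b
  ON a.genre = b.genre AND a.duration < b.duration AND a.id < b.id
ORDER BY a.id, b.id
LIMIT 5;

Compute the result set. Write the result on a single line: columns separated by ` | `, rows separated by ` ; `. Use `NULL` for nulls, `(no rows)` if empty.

Pairs (a,b) with same genre, a.duration < b.duration, a.id < b.id.
genre groups: folk:{1,10} jazz:{4} metal:{5,8} rock:{2,3,6,7,9}
Ordered by (a.id, b.id); first 5.

2 | 3 ; 5 | 8 ; 6 | 9 ; 7 | 9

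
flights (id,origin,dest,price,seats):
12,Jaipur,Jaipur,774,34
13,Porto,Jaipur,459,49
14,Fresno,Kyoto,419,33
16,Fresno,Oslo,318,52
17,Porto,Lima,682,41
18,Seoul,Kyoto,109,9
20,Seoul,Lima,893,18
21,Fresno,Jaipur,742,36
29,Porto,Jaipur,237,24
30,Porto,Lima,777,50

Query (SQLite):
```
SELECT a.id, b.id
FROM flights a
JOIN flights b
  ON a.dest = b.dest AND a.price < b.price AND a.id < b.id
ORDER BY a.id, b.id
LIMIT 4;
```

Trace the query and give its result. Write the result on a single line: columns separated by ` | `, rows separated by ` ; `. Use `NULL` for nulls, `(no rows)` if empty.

Pairs (a,b) with same dest, a.price < b.price, a.id < b.id.
dest groups: Jaipur:{12,13,21,29} Kyoto:{14,18} Lima:{17,20,30} Oslo:{16}
Ordered by (a.id, b.id); first 4.

13 | 21 ; 17 | 20 ; 17 | 30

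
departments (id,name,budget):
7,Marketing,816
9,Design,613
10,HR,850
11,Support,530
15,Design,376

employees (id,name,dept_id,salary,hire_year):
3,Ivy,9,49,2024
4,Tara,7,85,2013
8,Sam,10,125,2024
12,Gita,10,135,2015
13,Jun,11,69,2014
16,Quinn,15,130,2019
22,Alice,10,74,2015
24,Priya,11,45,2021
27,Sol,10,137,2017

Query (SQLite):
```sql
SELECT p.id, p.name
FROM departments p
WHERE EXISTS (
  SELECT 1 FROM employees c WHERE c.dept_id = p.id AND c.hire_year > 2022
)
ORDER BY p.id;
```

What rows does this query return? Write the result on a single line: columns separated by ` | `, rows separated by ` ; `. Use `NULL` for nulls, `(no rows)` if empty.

For each departments row, check whether any employees with matching dept_id has hire_year > 2022.
Keep rows where that is true.

9 | Design ; 10 | HR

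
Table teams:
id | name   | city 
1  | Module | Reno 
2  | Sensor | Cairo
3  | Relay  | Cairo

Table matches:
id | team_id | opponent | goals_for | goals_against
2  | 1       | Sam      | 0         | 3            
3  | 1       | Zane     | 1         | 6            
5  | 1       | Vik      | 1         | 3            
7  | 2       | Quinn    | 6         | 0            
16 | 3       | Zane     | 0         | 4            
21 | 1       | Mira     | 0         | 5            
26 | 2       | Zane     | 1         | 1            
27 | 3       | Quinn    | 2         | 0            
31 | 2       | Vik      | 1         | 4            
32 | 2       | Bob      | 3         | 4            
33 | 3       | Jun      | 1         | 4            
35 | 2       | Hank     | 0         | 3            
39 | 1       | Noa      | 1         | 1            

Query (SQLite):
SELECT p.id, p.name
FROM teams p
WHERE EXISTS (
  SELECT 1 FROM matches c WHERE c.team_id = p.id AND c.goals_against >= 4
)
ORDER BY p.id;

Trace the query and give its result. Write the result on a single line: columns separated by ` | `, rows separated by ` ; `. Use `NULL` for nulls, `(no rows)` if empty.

1 | Module ; 2 | Sensor ; 3 | Relay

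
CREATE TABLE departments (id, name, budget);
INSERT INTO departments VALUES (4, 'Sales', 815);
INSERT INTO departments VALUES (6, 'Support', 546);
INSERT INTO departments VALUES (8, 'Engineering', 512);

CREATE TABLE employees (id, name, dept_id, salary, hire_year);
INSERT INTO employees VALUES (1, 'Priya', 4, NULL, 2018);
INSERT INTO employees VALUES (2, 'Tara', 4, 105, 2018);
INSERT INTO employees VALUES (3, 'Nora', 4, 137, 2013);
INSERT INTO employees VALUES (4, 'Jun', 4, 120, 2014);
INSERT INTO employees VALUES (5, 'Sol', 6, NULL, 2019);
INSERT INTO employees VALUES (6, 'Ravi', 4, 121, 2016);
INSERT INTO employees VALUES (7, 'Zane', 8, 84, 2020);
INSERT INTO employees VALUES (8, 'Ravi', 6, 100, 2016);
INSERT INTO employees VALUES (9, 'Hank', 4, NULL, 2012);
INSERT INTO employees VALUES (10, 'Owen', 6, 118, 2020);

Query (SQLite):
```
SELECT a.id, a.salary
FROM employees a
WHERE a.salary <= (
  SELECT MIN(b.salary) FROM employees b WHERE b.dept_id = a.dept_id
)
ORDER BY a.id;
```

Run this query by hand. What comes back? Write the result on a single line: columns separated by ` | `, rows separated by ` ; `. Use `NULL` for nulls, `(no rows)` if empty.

2 | 105 ; 7 | 84 ; 8 | 100

For each employees row a, compute MIN(salary) over rows sharing a.dept_id.
Keep row a if a.salary <= that per-group MIN.
  dept_id=4: MIN(salary) = 105
  dept_id=6: MIN(salary) = 100
  dept_id=8: MIN(salary) = 84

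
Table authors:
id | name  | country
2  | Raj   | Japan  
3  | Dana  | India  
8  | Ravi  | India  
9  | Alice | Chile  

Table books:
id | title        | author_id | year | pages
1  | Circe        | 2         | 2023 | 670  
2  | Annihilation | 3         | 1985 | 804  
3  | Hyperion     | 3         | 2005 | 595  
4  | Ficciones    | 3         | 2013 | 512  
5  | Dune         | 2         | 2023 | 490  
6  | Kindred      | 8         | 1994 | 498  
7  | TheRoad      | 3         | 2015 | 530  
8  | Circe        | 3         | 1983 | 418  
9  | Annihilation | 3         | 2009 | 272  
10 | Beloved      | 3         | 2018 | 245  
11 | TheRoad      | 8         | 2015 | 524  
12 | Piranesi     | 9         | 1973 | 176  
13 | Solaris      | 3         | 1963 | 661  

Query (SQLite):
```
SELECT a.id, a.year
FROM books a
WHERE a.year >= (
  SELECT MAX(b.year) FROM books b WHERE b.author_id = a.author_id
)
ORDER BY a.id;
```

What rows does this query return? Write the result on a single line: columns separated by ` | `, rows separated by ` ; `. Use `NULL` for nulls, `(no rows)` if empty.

1 | 2023 ; 5 | 2023 ; 10 | 2018 ; 11 | 2015 ; 12 | 1973

For each books row a, compute MAX(year) over rows sharing a.author_id.
Keep row a if a.year >= that per-group MAX.
  author_id=2: MAX(year) = 2023
  author_id=3: MAX(year) = 2018
  author_id=8: MAX(year) = 2015
  author_id=9: MAX(year) = 1973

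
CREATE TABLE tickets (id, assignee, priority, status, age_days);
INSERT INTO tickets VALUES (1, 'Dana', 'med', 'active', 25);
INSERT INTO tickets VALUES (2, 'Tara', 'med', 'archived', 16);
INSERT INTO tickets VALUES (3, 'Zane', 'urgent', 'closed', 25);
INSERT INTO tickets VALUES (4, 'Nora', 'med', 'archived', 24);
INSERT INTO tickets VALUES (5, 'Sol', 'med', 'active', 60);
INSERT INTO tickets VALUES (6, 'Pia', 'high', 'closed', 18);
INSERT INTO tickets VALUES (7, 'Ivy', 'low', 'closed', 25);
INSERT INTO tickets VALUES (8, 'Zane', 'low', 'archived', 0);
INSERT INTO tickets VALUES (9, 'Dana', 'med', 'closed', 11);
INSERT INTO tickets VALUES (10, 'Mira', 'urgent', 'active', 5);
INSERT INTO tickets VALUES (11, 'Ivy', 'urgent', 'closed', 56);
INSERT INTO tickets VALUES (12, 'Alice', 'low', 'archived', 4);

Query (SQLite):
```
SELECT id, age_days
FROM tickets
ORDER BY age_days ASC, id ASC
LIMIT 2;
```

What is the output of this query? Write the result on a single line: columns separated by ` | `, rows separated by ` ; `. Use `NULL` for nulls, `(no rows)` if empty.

8 | 0 ; 12 | 4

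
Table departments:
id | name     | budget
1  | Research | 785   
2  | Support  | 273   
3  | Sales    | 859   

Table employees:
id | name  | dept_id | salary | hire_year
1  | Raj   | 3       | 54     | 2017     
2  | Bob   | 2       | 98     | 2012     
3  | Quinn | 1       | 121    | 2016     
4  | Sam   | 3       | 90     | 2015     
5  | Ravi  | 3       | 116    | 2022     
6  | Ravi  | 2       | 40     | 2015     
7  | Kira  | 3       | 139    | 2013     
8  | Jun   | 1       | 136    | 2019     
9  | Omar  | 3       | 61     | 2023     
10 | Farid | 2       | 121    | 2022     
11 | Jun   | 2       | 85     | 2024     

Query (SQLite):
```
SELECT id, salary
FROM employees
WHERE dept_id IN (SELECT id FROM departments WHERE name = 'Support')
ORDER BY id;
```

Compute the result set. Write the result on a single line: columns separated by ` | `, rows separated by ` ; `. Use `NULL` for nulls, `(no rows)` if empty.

Inner query: departments.id where name = 'Support'.
Outer: keep employees rows whose dept_id is in that set.
Inner query → {2}

2 | 98 ; 6 | 40 ; 10 | 121 ; 11 | 85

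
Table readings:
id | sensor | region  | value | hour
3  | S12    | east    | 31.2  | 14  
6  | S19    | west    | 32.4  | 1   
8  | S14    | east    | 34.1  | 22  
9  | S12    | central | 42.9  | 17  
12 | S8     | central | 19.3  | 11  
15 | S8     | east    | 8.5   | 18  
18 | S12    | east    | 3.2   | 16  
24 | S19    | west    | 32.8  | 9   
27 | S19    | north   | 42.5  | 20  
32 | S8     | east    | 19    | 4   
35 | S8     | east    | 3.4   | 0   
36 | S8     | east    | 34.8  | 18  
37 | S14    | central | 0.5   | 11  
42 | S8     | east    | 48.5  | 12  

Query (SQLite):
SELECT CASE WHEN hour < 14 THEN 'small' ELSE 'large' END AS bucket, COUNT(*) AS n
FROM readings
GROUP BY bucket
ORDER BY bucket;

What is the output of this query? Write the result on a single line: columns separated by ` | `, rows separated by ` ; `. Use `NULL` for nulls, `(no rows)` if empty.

large | 7 ; small | 7

Bucket rows by hour < 14 → 'small' else 'large'; count each bucket.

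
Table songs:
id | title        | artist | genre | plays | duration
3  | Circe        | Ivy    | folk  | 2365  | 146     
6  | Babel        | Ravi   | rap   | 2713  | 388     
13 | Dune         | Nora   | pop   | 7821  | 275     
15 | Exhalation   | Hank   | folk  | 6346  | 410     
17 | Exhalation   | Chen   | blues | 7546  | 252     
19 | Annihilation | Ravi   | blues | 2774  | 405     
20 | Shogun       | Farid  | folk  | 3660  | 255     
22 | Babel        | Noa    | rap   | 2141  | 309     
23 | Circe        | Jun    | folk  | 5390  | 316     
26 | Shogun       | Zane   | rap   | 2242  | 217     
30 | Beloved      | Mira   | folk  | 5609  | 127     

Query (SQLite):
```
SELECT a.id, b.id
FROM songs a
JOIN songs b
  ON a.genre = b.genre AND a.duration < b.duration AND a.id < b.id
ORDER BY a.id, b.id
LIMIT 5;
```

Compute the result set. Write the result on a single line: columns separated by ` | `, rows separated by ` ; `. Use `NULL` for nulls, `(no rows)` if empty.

Pairs (a,b) with same genre, a.duration < b.duration, a.id < b.id.
genre groups: blues:{17,19} folk:{3,15,20,23,30} pop:{13} rap:{6,22,26}
Ordered by (a.id, b.id); first 5.

3 | 15 ; 3 | 20 ; 3 | 23 ; 17 | 19 ; 20 | 23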